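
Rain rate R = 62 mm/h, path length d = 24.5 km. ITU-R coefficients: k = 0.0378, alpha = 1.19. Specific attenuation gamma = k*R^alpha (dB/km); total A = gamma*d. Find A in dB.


gamma = 0.0378 * 62^1.19 = 5.133788 dB/km
A = 5.133788 * 24.5 = 125.78 dB

125.78 dB


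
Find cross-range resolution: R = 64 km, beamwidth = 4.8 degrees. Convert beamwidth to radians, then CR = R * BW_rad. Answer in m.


BW_rad = 0.083775804
CR = 64000 * 0.083775804 = 5361.7 m

5361.7 m


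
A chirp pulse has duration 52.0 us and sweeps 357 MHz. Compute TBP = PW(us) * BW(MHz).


TBP = 52.0 * 357 = 18564.0

18564.0


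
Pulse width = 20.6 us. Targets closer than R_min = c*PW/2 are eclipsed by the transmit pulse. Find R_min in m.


R_min = 3e8 * 20.6e-6 / 2 = 3090.0 m

3090.0 m


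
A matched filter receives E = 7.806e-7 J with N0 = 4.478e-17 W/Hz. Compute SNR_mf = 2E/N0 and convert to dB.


SNR_lin = 2 * 7.806e-7 / 4.478e-17 = 3.486e10
SNR_dB = 10*log10(3.486e10) = 105.4 dB

105.4 dB


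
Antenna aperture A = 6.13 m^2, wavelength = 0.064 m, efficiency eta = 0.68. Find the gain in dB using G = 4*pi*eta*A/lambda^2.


G_linear = 4*pi*0.68*6.13/0.064^2 = 12788.49
G_dB = 10*log10(12788.49) = 41.1 dB

41.1 dB


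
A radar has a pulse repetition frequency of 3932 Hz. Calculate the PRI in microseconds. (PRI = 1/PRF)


PRI = 1/3932 = 0.0002543235 s = 254.3 us

254.3 us


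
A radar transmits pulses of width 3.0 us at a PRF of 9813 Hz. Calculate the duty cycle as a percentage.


DC = 3.0e-6 * 9813 * 100 = 2.94%

2.94%


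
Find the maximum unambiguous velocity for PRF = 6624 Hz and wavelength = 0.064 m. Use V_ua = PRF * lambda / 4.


V_ua = 6624 * 0.064 / 4 = 106.0 m/s

106.0 m/s


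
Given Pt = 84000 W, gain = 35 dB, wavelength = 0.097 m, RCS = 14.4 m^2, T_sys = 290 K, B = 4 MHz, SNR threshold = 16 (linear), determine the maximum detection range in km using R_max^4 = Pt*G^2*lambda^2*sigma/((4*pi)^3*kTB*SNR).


G_lin = 10^(35/10) = 3162.27766
R^4 = 84000 * 3162.27766^2 * 0.097^2 * 14.4 / ((4*pi)^3 * 1.38e-23 * 290 * 4000000.0 * 16)
R^4 = 2.23923e20 m^4
R_max = (2.23923e20)^(1/4) = 122327.7 m = 122.3 km

122.3 km


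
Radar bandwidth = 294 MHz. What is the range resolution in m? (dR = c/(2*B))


dR = 3e8 / (2 * 294000000.0) = 0.51 m

0.51 m


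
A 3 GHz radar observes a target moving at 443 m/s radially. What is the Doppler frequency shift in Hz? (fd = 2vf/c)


fd = 2 * 443 * 3000000000.0 / 3e8 = 8860.0 Hz

8860.0 Hz


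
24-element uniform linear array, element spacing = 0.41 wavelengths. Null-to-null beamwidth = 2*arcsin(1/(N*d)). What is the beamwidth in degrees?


1/(N*d) = 1/(24*0.41) = 0.101626
BW = 2*arcsin(0.101626) = 11.7 degrees

11.7 degrees


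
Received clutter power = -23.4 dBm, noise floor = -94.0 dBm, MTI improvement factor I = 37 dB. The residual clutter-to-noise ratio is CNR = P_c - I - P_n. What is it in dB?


CNR = -23.4 - 37 - (-94.0) = 33.6 dB

33.6 dB


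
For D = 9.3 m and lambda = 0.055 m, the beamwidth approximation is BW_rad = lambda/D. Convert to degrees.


BW_rad = 0.055 / 9.3 = 0.005914
BW_deg = 0.34 degrees

0.34 degrees


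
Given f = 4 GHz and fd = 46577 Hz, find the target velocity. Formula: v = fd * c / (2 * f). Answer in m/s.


v = 46577 * 3e8 / (2 * 4000000000.0) = 1746.6 m/s

1746.6 m/s


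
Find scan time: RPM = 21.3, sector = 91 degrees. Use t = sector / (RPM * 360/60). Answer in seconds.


t = 91 / (21.3 * 360) * 60 = 0.71 s

0.71 s


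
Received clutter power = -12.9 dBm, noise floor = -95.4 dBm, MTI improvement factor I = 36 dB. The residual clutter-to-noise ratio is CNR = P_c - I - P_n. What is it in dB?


CNR = -12.9 - 36 - (-95.4) = 46.5 dB

46.5 dB


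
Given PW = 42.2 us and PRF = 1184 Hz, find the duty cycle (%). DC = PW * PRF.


DC = 42.2e-6 * 1184 * 100 = 5.0%

5.0%


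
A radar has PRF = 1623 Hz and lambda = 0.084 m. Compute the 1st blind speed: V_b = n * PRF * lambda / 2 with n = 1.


V_blind = 1 * 1623 * 0.084 / 2 = 68.2 m/s

68.2 m/s


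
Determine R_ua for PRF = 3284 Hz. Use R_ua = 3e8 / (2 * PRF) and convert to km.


R_ua = 3e8 / (2 * 3284) = 45676.0 m = 45.7 km

45.7 km


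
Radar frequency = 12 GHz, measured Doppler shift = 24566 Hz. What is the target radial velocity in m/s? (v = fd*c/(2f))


v = 24566 * 3e8 / (2 * 12000000000.0) = 307.1 m/s

307.1 m/s


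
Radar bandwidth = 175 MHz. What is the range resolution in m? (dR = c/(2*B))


dR = 3e8 / (2 * 175000000.0) = 0.86 m

0.86 m


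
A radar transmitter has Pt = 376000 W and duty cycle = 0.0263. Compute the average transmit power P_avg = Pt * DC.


P_avg = 376000 * 0.0263 = 9888.8 W

9888.8 W


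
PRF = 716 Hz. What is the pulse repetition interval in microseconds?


PRI = 1/716 = 0.001396648 s = 1396.6 us

1396.6 us


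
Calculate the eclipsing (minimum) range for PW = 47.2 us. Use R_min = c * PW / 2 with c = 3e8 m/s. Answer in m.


R_min = 3e8 * 47.2e-6 / 2 = 7080.0 m

7080.0 m


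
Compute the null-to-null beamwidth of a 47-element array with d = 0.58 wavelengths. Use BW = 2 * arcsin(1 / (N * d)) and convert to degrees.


1/(N*d) = 1/(47*0.58) = 0.036684
BW = 2*arcsin(0.036684) = 4.2 degrees

4.2 degrees


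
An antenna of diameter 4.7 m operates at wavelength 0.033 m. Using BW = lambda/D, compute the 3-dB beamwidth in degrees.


BW_rad = 0.033 / 4.7 = 0.007021
BW_deg = 0.4 degrees

0.4 degrees


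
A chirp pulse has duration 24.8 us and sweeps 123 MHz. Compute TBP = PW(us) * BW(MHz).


TBP = 24.8 * 123 = 3050.4

3050.4


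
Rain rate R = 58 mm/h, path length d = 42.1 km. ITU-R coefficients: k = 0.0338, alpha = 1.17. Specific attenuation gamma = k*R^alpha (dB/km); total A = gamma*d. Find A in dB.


gamma = 0.0338 * 58^1.17 = 3.909556 dB/km
A = 3.909556 * 42.1 = 164.59 dB

164.59 dB


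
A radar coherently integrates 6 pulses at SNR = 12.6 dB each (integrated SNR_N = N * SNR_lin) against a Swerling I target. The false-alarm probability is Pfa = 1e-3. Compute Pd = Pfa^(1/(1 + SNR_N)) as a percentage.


SNR_lin = 10^(12.6/10) = 18.19701
SNR_N = 6 * 18.19701 = 109.18206
1/(1 + SNR_N) = 1/110.18206 = 0.0090759
Pd = (1e-3)^0.0090759 = 0.93923
Pd = 93.9%

93.9%


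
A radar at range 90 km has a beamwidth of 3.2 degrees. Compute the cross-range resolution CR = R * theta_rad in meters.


BW_rad = 0.055850536
CR = 90000 * 0.055850536 = 5026.5 m

5026.5 m


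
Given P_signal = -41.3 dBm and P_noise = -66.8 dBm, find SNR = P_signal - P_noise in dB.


SNR = -41.3 - (-66.8) = 25.5 dB

25.5 dB


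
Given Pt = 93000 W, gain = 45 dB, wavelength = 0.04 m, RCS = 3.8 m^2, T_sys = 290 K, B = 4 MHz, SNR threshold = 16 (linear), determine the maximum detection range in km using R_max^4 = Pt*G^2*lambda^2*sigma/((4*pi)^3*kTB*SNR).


G_lin = 10^(45/10) = 31622.776602
R^4 = 93000 * 31622.776602^2 * 0.04^2 * 3.8 / ((4*pi)^3 * 1.38e-23 * 290 * 4000000.0 * 16)
R^4 = 1.1125e21 m^4
R_max = (1.1125e21)^(1/4) = 182631.2 m = 182.6 km

182.6 km


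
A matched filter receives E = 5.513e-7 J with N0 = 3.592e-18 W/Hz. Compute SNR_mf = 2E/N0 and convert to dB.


SNR_lin = 2 * 5.513e-7 / 3.592e-18 = 3.07e11
SNR_dB = 10*log10(3.07e11) = 114.9 dB

114.9 dB


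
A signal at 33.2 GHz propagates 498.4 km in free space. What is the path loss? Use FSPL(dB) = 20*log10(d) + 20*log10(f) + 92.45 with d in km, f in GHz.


20*log10(498.4) = 53.95
20*log10(33.2) = 30.42
FSPL = 176.8 dB

176.8 dB


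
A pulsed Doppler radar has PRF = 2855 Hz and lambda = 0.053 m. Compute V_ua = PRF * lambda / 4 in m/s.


V_ua = 2855 * 0.053 / 4 = 37.8 m/s

37.8 m/s


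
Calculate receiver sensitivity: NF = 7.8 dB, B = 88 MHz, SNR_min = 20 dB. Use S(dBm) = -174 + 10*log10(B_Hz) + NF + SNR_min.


10*log10(88000000.0) = 79.44
S = -174 + 79.44 + 7.8 + 20 = -66.8 dBm

-66.8 dBm


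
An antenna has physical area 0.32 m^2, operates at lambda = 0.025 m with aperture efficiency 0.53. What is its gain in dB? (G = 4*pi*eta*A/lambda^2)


G_linear = 4*pi*0.53*0.32/0.025^2 = 3410.01
G_dB = 10*log10(3410.01) = 35.3 dB

35.3 dB


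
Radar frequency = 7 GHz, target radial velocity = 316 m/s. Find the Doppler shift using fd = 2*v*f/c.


fd = 2 * 316 * 7000000000.0 / 3e8 = 14746.7 Hz

14746.7 Hz


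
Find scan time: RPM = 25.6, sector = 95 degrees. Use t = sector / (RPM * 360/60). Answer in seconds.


t = 95 / (25.6 * 360) * 60 = 0.62 s

0.62 s


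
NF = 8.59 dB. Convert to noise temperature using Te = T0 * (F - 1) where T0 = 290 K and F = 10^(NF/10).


NF_lin = 10^(8.59/10) = 7.227698
Te = 290 * (7.227698 - 1) = 1806.0 K

1806.0 K


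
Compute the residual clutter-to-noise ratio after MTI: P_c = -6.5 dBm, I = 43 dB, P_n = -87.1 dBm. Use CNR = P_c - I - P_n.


CNR = -6.5 - 43 - (-87.1) = 37.6 dB

37.6 dB


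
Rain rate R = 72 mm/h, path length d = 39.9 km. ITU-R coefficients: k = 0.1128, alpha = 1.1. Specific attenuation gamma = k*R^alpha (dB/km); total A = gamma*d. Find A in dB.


gamma = 0.1128 * 72^1.1 = 12.455892 dB/km
A = 12.455892 * 39.9 = 496.99 dB

496.99 dB


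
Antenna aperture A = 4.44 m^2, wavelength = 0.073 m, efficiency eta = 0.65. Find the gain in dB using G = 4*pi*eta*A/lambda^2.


G_linear = 4*pi*0.65*4.44/0.073^2 = 6805.51
G_dB = 10*log10(6805.51) = 38.3 dB

38.3 dB


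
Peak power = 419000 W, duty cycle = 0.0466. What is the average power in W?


P_avg = 419000 * 0.0466 = 19525.4 W

19525.4 W


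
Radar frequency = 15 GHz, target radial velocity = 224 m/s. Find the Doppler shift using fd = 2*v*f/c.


fd = 2 * 224 * 15000000000.0 / 3e8 = 22400.0 Hz

22400.0 Hz


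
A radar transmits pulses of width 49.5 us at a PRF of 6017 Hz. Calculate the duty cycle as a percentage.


DC = 49.5e-6 * 6017 * 100 = 29.78%

29.78%


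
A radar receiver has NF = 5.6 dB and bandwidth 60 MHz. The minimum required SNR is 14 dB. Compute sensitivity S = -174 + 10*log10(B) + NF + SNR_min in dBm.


10*log10(60000000.0) = 77.78
S = -174 + 77.78 + 5.6 + 14 = -76.6 dBm

-76.6 dBm


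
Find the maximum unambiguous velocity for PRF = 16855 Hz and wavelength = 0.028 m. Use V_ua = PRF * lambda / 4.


V_ua = 16855 * 0.028 / 4 = 118.0 m/s

118.0 m/s


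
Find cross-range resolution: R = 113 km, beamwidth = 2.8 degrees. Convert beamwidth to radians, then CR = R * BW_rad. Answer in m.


BW_rad = 0.048869219
CR = 113000 * 0.048869219 = 5522.2 m

5522.2 m


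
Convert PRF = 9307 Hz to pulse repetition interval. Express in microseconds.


PRI = 1/9307 = 0.000107446 s = 107.4 us

107.4 us


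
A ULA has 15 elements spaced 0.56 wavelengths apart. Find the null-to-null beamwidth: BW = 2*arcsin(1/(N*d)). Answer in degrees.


1/(N*d) = 1/(15*0.56) = 0.119048
BW = 2*arcsin(0.119048) = 13.7 degrees

13.7 degrees


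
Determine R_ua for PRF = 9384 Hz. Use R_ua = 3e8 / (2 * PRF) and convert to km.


R_ua = 3e8 / (2 * 9384) = 15984.7 m = 16.0 km

16.0 km


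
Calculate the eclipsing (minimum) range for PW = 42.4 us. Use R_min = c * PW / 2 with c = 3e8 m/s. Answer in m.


R_min = 3e8 * 42.4e-6 / 2 = 6360.0 m

6360.0 m


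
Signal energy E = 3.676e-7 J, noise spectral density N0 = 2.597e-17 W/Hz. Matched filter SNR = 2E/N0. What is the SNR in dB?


SNR_lin = 2 * 3.676e-7 / 2.597e-17 = 2.831e10
SNR_dB = 10*log10(2.831e10) = 104.5 dB

104.5 dB


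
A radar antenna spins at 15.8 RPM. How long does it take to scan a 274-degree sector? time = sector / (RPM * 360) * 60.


t = 274 / (15.8 * 360) * 60 = 2.89 s

2.89 s


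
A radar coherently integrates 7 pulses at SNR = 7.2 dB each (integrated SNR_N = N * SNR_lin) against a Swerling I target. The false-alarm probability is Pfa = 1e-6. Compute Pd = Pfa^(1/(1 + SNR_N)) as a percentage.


SNR_lin = 10^(7.2/10) = 5.24807
SNR_N = 7 * 5.24807 = 36.73649
1/(1 + SNR_N) = 1/37.73649 = 0.0264995
Pd = (1e-6)^0.0264995 = 0.69343
Pd = 69.3%

69.3%


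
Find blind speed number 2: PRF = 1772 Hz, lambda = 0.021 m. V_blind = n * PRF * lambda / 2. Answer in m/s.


V_blind = 2 * 1772 * 0.021 / 2 = 37.2 m/s

37.2 m/s


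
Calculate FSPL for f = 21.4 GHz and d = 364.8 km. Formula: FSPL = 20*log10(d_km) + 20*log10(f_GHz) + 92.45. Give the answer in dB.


20*log10(364.8) = 51.24
20*log10(21.4) = 26.61
FSPL = 170.3 dB

170.3 dB


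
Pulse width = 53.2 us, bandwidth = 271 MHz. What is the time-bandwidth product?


TBP = 53.2 * 271 = 14417.2

14417.2


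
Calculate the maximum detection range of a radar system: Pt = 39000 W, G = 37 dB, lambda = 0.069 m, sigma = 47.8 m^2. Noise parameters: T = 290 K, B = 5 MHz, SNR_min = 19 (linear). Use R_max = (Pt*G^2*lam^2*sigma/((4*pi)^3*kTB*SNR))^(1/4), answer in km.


G_lin = 10^(37/10) = 5011.872336
R^4 = 39000 * 5011.872336^2 * 0.069^2 * 47.8 / ((4*pi)^3 * 1.38e-23 * 290 * 5000000.0 * 19)
R^4 = 2.95502e20 m^4
R_max = (2.95502e20)^(1/4) = 131111.3 m = 131.1 km

131.1 km


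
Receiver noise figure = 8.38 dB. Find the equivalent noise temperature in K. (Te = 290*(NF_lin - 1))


NF_lin = 10^(8.38/10) = 6.886523
Te = 290 * (6.886523 - 1) = 1707.1 K

1707.1 K


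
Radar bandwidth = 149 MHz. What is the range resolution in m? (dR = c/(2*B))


dR = 3e8 / (2 * 149000000.0) = 1.01 m

1.01 m


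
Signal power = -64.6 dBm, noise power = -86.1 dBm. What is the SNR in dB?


SNR = -64.6 - (-86.1) = 21.5 dB

21.5 dB


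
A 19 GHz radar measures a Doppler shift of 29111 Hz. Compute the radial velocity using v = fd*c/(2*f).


v = 29111 * 3e8 / (2 * 19000000000.0) = 229.8 m/s

229.8 m/s


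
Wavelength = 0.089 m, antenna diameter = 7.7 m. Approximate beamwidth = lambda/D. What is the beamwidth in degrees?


BW_rad = 0.089 / 7.7 = 0.011558
BW_deg = 0.66 degrees

0.66 degrees


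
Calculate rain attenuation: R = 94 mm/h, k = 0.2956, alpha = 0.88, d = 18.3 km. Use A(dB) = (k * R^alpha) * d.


gamma = 0.2956 * 94^0.88 = 16.108568 dB/km
A = 16.108568 * 18.3 = 294.79 dB

294.79 dB


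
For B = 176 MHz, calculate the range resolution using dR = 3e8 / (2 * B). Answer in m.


dR = 3e8 / (2 * 176000000.0) = 0.85 m

0.85 m


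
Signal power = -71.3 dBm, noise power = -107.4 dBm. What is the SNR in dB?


SNR = -71.3 - (-107.4) = 36.1 dB

36.1 dB


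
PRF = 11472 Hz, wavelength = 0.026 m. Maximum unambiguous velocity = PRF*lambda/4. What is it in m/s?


V_ua = 11472 * 0.026 / 4 = 74.6 m/s

74.6 m/s


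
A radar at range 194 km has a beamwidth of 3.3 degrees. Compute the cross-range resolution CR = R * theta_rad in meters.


BW_rad = 0.057595865
CR = 194000 * 0.057595865 = 11173.6 m

11173.6 m


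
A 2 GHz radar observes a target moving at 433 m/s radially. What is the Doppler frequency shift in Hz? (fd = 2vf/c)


fd = 2 * 433 * 2000000000.0 / 3e8 = 5773.3 Hz

5773.3 Hz


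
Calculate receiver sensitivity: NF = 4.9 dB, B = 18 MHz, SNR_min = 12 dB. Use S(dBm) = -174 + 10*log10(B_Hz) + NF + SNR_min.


10*log10(18000000.0) = 72.55
S = -174 + 72.55 + 4.9 + 12 = -84.5 dBm

-84.5 dBm


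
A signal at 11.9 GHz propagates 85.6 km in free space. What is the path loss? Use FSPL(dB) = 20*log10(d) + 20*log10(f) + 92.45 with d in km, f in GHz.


20*log10(85.6) = 38.65
20*log10(11.9) = 21.51
FSPL = 152.6 dB

152.6 dB


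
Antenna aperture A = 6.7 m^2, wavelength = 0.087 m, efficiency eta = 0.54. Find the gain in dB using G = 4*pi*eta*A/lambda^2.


G_linear = 4*pi*0.54*6.7/0.087^2 = 6006.76
G_dB = 10*log10(6006.76) = 37.8 dB

37.8 dB


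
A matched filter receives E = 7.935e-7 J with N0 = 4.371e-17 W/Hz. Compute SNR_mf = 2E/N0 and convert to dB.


SNR_lin = 2 * 7.935e-7 / 4.371e-17 = 3.631e10
SNR_dB = 10*log10(3.631e10) = 105.6 dB

105.6 dB


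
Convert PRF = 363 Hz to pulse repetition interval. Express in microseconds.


PRI = 1/363 = 0.0027548209 s = 2754.8 us

2754.8 us


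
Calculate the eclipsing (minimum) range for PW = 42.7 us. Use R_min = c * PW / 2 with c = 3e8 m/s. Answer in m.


R_min = 3e8 * 42.7e-6 / 2 = 6405.0 m

6405.0 m


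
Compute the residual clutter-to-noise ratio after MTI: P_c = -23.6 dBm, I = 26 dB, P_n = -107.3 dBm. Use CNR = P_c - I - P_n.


CNR = -23.6 - 26 - (-107.3) = 57.7 dB

57.7 dB


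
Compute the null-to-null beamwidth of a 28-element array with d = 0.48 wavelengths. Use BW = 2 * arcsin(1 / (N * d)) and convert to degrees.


1/(N*d) = 1/(28*0.48) = 0.074405
BW = 2*arcsin(0.074405) = 8.5 degrees

8.5 degrees


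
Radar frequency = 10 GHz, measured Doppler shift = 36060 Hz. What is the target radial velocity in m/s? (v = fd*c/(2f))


v = 36060 * 3e8 / (2 * 10000000000.0) = 540.9 m/s

540.9 m/s


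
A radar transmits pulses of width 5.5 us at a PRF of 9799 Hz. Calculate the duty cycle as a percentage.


DC = 5.5e-6 * 9799 * 100 = 5.39%

5.39%


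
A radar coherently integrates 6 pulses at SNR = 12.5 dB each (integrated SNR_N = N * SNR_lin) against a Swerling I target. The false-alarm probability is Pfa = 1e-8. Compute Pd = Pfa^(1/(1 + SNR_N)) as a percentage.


SNR_lin = 10^(12.5/10) = 17.78279
SNR_N = 6 * 17.78279 = 106.69674
1/(1 + SNR_N) = 1/107.69674 = 0.0092853
Pd = (1e-8)^0.0092853 = 0.84279
Pd = 84.3%

84.3%


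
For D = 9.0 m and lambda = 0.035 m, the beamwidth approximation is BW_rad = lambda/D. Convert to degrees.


BW_rad = 0.035 / 9.0 = 0.003889
BW_deg = 0.22 degrees

0.22 degrees


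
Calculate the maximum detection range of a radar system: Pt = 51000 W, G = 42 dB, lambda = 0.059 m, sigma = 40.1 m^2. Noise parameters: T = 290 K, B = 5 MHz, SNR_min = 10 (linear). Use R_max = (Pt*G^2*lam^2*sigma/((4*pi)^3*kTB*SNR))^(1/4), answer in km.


G_lin = 10^(42/10) = 15848.931925
R^4 = 51000 * 15848.931925^2 * 0.059^2 * 40.1 / ((4*pi)^3 * 1.38e-23 * 290 * 5000000.0 * 10)
R^4 = 4.50341e21 m^4
R_max = (4.50341e21)^(1/4) = 259051.1 m = 259.1 km

259.1 km


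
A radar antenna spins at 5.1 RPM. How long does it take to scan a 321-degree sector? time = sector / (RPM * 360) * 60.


t = 321 / (5.1 * 360) * 60 = 10.49 s

10.49 s


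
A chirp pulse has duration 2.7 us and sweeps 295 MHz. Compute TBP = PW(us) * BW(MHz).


TBP = 2.7 * 295 = 796.5

796.5


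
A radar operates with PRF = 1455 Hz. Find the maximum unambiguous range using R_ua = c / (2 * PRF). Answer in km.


R_ua = 3e8 / (2 * 1455) = 103092.8 m = 103.1 km

103.1 km


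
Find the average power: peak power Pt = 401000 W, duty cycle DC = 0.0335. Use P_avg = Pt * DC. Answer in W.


P_avg = 401000 * 0.0335 = 13433.5 W

13433.5 W


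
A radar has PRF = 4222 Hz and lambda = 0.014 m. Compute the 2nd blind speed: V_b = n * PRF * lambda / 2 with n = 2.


V_blind = 2 * 4222 * 0.014 / 2 = 59.1 m/s

59.1 m/s


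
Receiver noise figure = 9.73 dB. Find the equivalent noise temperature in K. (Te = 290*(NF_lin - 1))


NF_lin = 10^(9.73/10) = 9.397233
Te = 290 * (9.397233 - 1) = 2435.2 K

2435.2 K


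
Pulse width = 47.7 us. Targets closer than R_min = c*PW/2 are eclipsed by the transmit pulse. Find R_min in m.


R_min = 3e8 * 47.7e-6 / 2 = 7155.0 m

7155.0 m


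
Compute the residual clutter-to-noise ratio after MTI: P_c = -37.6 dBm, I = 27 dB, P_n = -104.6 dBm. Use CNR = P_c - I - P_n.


CNR = -37.6 - 27 - (-104.6) = 40.0 dB

40.0 dB


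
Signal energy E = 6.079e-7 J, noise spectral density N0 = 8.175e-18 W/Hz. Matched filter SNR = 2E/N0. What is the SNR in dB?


SNR_lin = 2 * 6.079e-7 / 8.175e-18 = 1.487e11
SNR_dB = 10*log10(1.487e11) = 111.7 dB

111.7 dB


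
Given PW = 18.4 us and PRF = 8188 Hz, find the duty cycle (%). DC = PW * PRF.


DC = 18.4e-6 * 8188 * 100 = 15.07%

15.07%


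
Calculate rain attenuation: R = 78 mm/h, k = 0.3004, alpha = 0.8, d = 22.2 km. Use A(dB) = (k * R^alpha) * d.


gamma = 0.3004 * 78^0.8 = 9.803375 dB/km
A = 9.803375 * 22.2 = 217.63 dB

217.63 dB


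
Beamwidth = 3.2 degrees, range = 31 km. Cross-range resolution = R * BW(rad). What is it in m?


BW_rad = 0.055850536
CR = 31000 * 0.055850536 = 1731.4 m

1731.4 m


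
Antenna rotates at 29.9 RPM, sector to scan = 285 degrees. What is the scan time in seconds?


t = 285 / (29.9 * 360) * 60 = 1.59 s

1.59 s


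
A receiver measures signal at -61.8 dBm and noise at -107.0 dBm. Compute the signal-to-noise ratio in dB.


SNR = -61.8 - (-107.0) = 45.2 dB

45.2 dB


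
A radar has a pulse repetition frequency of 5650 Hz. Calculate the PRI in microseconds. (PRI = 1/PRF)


PRI = 1/5650 = 0.0001769912 s = 177.0 us

177.0 us


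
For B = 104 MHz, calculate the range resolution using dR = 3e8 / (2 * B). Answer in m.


dR = 3e8 / (2 * 104000000.0) = 1.44 m

1.44 m


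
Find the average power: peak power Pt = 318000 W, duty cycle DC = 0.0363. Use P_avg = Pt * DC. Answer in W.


P_avg = 318000 * 0.0363 = 11543.4 W

11543.4 W


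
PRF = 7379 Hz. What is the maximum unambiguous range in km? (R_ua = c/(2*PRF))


R_ua = 3e8 / (2 * 7379) = 20328.0 m = 20.3 km

20.3 km


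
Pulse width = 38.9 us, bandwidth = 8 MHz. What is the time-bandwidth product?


TBP = 38.9 * 8 = 311.2

311.2


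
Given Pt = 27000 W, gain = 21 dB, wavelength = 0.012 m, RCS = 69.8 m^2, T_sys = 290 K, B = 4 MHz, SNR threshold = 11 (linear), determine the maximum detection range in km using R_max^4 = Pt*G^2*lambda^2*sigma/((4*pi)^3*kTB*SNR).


G_lin = 10^(21/10) = 125.892541
R^4 = 27000 * 125.892541^2 * 0.012^2 * 69.8 / ((4*pi)^3 * 1.38e-23 * 290 * 4000000.0 * 11)
R^4 = 1.2309e16 m^4
R_max = (1.2309e16)^(1/4) = 10533.1 m = 10.5 km

10.5 km


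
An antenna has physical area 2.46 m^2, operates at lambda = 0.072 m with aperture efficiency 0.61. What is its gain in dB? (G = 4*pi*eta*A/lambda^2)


G_linear = 4*pi*0.61*2.46/0.072^2 = 3637.56
G_dB = 10*log10(3637.56) = 35.6 dB

35.6 dB


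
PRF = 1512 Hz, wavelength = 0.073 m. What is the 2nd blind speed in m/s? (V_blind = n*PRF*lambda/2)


V_blind = 2 * 1512 * 0.073 / 2 = 110.4 m/s

110.4 m/s


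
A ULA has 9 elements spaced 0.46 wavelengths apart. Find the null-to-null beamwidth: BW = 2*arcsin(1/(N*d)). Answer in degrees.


1/(N*d) = 1/(9*0.46) = 0.241546
BW = 2*arcsin(0.241546) = 28.0 degrees

28.0 degrees


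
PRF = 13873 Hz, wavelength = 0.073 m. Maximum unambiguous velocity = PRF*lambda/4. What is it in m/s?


V_ua = 13873 * 0.073 / 4 = 253.2 m/s

253.2 m/s


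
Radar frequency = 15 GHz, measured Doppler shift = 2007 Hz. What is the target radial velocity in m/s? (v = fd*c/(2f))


v = 2007 * 3e8 / (2 * 15000000000.0) = 20.1 m/s

20.1 m/s


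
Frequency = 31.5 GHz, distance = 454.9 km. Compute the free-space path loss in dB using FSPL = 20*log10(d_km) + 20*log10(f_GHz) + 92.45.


20*log10(454.9) = 53.16
20*log10(31.5) = 29.97
FSPL = 175.6 dB

175.6 dB


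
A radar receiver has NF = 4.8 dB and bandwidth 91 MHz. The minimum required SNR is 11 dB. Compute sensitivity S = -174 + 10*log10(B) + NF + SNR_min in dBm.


10*log10(91000000.0) = 79.59
S = -174 + 79.59 + 4.8 + 11 = -78.6 dBm

-78.6 dBm


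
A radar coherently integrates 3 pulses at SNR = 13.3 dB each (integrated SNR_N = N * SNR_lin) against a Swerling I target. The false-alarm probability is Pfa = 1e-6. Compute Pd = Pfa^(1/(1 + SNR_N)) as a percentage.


SNR_lin = 10^(13.3/10) = 21.37962
SNR_N = 3 * 21.37962 = 64.13886
1/(1 + SNR_N) = 1/65.13886 = 0.0153518
Pd = (1e-6)^0.0153518 = 0.80889
Pd = 80.9%

80.9%


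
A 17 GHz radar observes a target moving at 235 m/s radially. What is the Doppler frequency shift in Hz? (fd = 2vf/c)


fd = 2 * 235 * 17000000000.0 / 3e8 = 26633.3 Hz

26633.3 Hz


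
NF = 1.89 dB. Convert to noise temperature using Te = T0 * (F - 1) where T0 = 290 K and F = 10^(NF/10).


NF_lin = 10^(1.89/10) = 1.545254
Te = 290 * (1.545254 - 1) = 158.1 K

158.1 K


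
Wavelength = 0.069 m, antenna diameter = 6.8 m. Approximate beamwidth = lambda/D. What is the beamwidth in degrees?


BW_rad = 0.069 / 6.8 = 0.010147
BW_deg = 0.58 degrees

0.58 degrees


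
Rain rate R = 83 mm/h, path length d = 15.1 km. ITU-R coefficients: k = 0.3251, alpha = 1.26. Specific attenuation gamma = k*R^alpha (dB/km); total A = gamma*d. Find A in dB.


gamma = 0.3251 * 83^1.26 = 85.124655 dB/km
A = 85.124655 * 15.1 = 1285.38 dB

1285.38 dB


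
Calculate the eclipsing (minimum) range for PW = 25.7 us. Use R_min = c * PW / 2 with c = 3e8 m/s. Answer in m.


R_min = 3e8 * 25.7e-6 / 2 = 3855.0 m

3855.0 m


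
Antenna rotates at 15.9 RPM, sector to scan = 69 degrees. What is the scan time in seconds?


t = 69 / (15.9 * 360) * 60 = 0.72 s

0.72 s


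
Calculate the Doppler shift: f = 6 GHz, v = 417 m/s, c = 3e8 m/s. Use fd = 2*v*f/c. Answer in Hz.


fd = 2 * 417 * 6000000000.0 / 3e8 = 16680.0 Hz

16680.0 Hz


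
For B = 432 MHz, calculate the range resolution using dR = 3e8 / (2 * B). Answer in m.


dR = 3e8 / (2 * 432000000.0) = 0.35 m

0.35 m


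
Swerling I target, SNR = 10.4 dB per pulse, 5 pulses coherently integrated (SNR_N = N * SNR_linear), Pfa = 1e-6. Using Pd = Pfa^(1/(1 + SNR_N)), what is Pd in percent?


SNR_lin = 10^(10.4/10) = 10.96478
SNR_N = 5 * 10.96478 = 54.8239
1/(1 + SNR_N) = 1/55.8239 = 0.0179135
Pd = (1e-6)^0.0179135 = 0.78076
Pd = 78.1%

78.1%


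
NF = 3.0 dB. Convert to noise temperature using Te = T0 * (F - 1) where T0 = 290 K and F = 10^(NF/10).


NF_lin = 10^(3.0/10) = 1.995262
Te = 290 * (1.995262 - 1) = 288.6 K

288.6 K


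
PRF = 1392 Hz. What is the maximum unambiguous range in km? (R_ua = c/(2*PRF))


R_ua = 3e8 / (2 * 1392) = 107758.6 m = 107.8 km

107.8 km


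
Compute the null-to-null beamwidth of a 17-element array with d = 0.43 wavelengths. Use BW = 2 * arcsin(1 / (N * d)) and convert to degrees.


1/(N*d) = 1/(17*0.43) = 0.136799
BW = 2*arcsin(0.136799) = 15.7 degrees

15.7 degrees


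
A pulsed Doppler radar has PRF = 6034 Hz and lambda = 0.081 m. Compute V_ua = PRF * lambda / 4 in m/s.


V_ua = 6034 * 0.081 / 4 = 122.2 m/s

122.2 m/s


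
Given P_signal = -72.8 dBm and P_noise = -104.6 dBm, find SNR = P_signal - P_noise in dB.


SNR = -72.8 - (-104.6) = 31.8 dB

31.8 dB


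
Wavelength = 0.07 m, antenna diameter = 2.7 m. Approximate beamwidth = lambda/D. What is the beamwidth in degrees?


BW_rad = 0.07 / 2.7 = 0.025926
BW_deg = 1.49 degrees

1.49 degrees


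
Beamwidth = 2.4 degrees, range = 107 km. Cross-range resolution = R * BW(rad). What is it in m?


BW_rad = 0.041887902
CR = 107000 * 0.041887902 = 4482.0 m

4482.0 m


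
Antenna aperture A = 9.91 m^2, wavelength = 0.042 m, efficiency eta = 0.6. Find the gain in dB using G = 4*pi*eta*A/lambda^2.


G_linear = 4*pi*0.6*9.91/0.042^2 = 42358.07
G_dB = 10*log10(42358.07) = 46.3 dB

46.3 dB


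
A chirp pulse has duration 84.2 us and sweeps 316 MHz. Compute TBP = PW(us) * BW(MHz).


TBP = 84.2 * 316 = 26607.2

26607.2


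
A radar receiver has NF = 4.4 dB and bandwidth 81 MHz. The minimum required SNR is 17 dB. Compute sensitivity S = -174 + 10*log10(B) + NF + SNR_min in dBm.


10*log10(81000000.0) = 79.08
S = -174 + 79.08 + 4.4 + 17 = -73.5 dBm

-73.5 dBm


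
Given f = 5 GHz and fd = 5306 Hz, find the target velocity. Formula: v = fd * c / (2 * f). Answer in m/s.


v = 5306 * 3e8 / (2 * 5000000000.0) = 159.2 m/s

159.2 m/s


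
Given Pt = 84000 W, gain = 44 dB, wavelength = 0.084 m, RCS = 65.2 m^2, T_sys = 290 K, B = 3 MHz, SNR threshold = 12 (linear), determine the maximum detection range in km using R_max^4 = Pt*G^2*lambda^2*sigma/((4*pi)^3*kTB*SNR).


G_lin = 10^(44/10) = 25118.864315
R^4 = 84000 * 25118.864315^2 * 0.084^2 * 65.2 / ((4*pi)^3 * 1.38e-23 * 290 * 3000000.0 * 12)
R^4 = 8.52857e22 m^4
R_max = (8.52857e22)^(1/4) = 540404.6 m = 540.4 km

540.4 km


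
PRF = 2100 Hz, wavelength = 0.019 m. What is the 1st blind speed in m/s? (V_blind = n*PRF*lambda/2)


V_blind = 1 * 2100 * 0.019 / 2 = 20.0 m/s

20.0 m/s


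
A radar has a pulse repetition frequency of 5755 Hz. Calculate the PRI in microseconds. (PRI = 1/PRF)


PRI = 1/5755 = 0.0001737619 s = 173.8 us

173.8 us


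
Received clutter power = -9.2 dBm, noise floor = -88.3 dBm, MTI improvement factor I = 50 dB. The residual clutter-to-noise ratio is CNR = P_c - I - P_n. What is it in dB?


CNR = -9.2 - 50 - (-88.3) = 29.1 dB

29.1 dB


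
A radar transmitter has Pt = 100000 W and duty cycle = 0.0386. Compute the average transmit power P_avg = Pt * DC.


P_avg = 100000 * 0.0386 = 3860.0 W

3860.0 W


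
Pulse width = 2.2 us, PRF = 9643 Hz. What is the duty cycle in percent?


DC = 2.2e-6 * 9643 * 100 = 2.12%

2.12%


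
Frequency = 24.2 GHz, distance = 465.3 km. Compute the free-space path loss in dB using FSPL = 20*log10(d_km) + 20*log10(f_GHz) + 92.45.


20*log10(465.3) = 53.35
20*log10(24.2) = 27.68
FSPL = 173.5 dB

173.5 dB


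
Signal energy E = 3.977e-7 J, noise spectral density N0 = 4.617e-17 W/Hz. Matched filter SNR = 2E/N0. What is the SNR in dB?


SNR_lin = 2 * 3.977e-7 / 4.617e-17 = 1.723e10
SNR_dB = 10*log10(1.723e10) = 102.4 dB

102.4 dB


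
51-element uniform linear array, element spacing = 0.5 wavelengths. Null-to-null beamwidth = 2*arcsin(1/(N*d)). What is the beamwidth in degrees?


1/(N*d) = 1/(51*0.5) = 0.039216
BW = 2*arcsin(0.039216) = 4.5 degrees

4.5 degrees


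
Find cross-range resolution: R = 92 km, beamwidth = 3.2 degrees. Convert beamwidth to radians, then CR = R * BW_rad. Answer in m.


BW_rad = 0.055850536
CR = 92000 * 0.055850536 = 5138.2 m

5138.2 m


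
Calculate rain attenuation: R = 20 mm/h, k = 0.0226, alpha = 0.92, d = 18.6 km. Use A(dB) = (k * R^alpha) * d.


gamma = 0.0226 * 20^0.92 = 0.355677 dB/km
A = 0.355677 * 18.6 = 6.62 dB

6.62 dB


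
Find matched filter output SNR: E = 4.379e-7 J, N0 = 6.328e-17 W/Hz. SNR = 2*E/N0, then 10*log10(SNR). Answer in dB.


SNR_lin = 2 * 4.379e-7 / 6.328e-17 = 1.384e10
SNR_dB = 10*log10(1.384e10) = 101.4 dB

101.4 dB


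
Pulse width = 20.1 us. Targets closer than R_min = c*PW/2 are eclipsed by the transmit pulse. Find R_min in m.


R_min = 3e8 * 20.1e-6 / 2 = 3015.0 m

3015.0 m


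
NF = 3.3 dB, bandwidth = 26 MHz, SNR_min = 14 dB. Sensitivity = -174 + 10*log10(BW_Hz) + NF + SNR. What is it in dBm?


10*log10(26000000.0) = 74.15
S = -174 + 74.15 + 3.3 + 14 = -82.6 dBm

-82.6 dBm


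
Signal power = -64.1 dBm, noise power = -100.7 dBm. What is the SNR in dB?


SNR = -64.1 - (-100.7) = 36.6 dB

36.6 dB


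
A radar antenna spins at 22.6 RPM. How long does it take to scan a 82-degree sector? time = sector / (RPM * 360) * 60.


t = 82 / (22.6 * 360) * 60 = 0.6 s

0.6 s


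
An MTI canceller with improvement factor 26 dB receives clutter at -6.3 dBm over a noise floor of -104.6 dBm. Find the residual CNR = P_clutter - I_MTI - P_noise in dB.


CNR = -6.3 - 26 - (-104.6) = 72.3 dB

72.3 dB


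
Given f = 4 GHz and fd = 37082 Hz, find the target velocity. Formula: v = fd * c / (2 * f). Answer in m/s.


v = 37082 * 3e8 / (2 * 4000000000.0) = 1390.6 m/s

1390.6 m/s


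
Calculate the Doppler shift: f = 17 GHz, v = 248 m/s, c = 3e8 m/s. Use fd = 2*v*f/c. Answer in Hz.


fd = 2 * 248 * 17000000000.0 / 3e8 = 28106.7 Hz

28106.7 Hz


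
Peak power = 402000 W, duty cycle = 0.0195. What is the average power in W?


P_avg = 402000 * 0.0195 = 7839.0 W

7839.0 W


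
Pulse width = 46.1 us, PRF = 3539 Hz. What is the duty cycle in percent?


DC = 46.1e-6 * 3539 * 100 = 16.31%

16.31%


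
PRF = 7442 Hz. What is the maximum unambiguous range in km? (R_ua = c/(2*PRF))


R_ua = 3e8 / (2 * 7442) = 20155.9 m = 20.2 km

20.2 km


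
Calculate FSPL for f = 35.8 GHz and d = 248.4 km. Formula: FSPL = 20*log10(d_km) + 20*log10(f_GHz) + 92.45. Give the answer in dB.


20*log10(248.4) = 47.9
20*log10(35.8) = 31.08
FSPL = 171.4 dB

171.4 dB


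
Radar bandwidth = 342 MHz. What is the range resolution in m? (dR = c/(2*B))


dR = 3e8 / (2 * 342000000.0) = 0.44 m

0.44 m


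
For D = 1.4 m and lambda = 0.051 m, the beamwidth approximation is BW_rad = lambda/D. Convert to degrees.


BW_rad = 0.051 / 1.4 = 0.036429
BW_deg = 2.09 degrees

2.09 degrees


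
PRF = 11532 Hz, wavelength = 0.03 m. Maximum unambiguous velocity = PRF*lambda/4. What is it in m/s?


V_ua = 11532 * 0.03 / 4 = 86.5 m/s

86.5 m/s


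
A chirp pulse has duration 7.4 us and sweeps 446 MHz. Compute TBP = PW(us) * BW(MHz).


TBP = 7.4 * 446 = 3300.4

3300.4


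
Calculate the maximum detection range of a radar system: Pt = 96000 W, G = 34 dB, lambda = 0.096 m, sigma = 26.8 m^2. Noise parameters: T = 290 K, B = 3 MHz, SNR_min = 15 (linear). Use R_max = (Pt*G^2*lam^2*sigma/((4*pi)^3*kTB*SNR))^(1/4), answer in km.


G_lin = 10^(34/10) = 2511.886432
R^4 = 96000 * 2511.886432^2 * 0.096^2 * 26.8 / ((4*pi)^3 * 1.38e-23 * 290 * 3000000.0 * 15)
R^4 = 4.18629e20 m^4
R_max = (4.18629e20)^(1/4) = 143039.9 m = 143.0 km

143.0 km


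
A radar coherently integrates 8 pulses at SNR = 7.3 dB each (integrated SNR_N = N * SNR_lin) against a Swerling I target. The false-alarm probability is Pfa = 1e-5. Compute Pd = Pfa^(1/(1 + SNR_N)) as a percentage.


SNR_lin = 10^(7.3/10) = 5.37032
SNR_N = 8 * 5.37032 = 42.96256
1/(1 + SNR_N) = 1/43.96256 = 0.0227466
Pd = (1e-5)^0.0227466 = 0.7696
Pd = 77.0%

77.0%


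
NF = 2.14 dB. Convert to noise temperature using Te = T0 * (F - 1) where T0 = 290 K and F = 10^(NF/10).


NF_lin = 10^(2.14/10) = 1.636817
Te = 290 * (1.636817 - 1) = 184.7 K

184.7 K


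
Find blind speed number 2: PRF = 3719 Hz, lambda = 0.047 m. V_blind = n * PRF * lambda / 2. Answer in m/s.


V_blind = 2 * 3719 * 0.047 / 2 = 174.8 m/s

174.8 m/s


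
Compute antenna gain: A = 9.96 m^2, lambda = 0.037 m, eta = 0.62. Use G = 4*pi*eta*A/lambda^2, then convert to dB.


G_linear = 4*pi*0.62*9.96/0.037^2 = 56683.6
G_dB = 10*log10(56683.6) = 47.5 dB

47.5 dB


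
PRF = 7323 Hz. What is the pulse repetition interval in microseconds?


PRI = 1/7323 = 0.0001365561 s = 136.6 us

136.6 us


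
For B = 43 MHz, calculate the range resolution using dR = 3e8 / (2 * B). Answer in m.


dR = 3e8 / (2 * 43000000.0) = 3.49 m

3.49 m


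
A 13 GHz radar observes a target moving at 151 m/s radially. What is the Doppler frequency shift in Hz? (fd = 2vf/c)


fd = 2 * 151 * 13000000000.0 / 3e8 = 13086.7 Hz

13086.7 Hz


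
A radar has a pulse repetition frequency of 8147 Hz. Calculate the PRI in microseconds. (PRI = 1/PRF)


PRI = 1/8147 = 0.0001227446 s = 122.7 us

122.7 us


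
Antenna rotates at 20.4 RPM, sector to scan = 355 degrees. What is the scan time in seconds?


t = 355 / (20.4 * 360) * 60 = 2.9 s

2.9 s


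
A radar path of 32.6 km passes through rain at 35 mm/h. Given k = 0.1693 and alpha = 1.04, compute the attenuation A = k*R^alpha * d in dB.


gamma = 0.1693 * 35^1.04 = 6.831054 dB/km
A = 6.831054 * 32.6 = 222.69 dB

222.69 dB


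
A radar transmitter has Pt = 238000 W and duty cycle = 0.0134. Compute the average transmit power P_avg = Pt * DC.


P_avg = 238000 * 0.0134 = 3189.2 W

3189.2 W


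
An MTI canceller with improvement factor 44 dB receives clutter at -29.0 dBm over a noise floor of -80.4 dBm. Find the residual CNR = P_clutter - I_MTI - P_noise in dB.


CNR = -29.0 - 44 - (-80.4) = 7.4 dB

7.4 dB


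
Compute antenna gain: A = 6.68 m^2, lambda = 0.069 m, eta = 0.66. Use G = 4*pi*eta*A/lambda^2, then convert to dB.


G_linear = 4*pi*0.66*6.68/0.069^2 = 11636.76
G_dB = 10*log10(11636.76) = 40.7 dB

40.7 dB


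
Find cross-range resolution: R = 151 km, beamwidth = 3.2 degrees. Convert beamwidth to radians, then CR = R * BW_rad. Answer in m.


BW_rad = 0.055850536
CR = 151000 * 0.055850536 = 8433.4 m

8433.4 m


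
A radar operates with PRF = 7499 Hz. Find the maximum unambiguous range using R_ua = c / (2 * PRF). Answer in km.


R_ua = 3e8 / (2 * 7499) = 20002.7 m = 20.0 km

20.0 km


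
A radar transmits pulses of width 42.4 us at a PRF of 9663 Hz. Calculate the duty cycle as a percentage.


DC = 42.4e-6 * 9663 * 100 = 40.97%

40.97%


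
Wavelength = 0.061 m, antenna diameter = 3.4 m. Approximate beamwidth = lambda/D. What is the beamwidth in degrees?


BW_rad = 0.061 / 3.4 = 0.017941
BW_deg = 1.03 degrees

1.03 degrees


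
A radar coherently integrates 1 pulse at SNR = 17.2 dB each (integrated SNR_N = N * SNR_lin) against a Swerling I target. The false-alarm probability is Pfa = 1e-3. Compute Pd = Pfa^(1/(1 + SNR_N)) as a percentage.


SNR_lin = 10^(17.2/10) = 52.48075
SNR_N = 1 * 52.48075 = 52.48075
1/(1 + SNR_N) = 1/53.48075 = 0.0186983
Pd = (1e-3)^0.0186983 = 0.87883
Pd = 87.9%

87.9%


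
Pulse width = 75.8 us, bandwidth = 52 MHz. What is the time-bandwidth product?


TBP = 75.8 * 52 = 3941.6

3941.6


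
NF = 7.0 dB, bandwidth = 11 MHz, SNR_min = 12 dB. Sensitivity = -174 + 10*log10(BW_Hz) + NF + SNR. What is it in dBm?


10*log10(11000000.0) = 70.41
S = -174 + 70.41 + 7.0 + 12 = -84.6 dBm

-84.6 dBm


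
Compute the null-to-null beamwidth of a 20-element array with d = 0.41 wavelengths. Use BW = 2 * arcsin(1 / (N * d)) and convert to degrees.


1/(N*d) = 1/(20*0.41) = 0.121951
BW = 2*arcsin(0.121951) = 14.0 degrees

14.0 degrees


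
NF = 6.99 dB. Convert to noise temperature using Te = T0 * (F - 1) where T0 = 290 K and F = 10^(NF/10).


NF_lin = 10^(6.99/10) = 5.000345
Te = 290 * (5.000345 - 1) = 1160.1 K

1160.1 K


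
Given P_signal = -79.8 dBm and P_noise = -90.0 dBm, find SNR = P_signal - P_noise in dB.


SNR = -79.8 - (-90.0) = 10.2 dB

10.2 dB


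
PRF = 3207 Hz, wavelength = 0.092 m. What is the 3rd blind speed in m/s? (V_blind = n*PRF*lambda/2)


V_blind = 3 * 3207 * 0.092 / 2 = 442.6 m/s

442.6 m/s


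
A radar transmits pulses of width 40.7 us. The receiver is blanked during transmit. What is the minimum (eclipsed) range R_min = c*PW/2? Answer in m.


R_min = 3e8 * 40.7e-6 / 2 = 6105.0 m

6105.0 m


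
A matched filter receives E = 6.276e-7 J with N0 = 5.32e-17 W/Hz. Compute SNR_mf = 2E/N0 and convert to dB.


SNR_lin = 2 * 6.276e-7 / 5.32e-17 = 2.359e10
SNR_dB = 10*log10(2.359e10) = 103.7 dB

103.7 dB


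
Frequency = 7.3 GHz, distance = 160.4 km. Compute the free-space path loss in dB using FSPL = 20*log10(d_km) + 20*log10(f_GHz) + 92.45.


20*log10(160.4) = 44.1
20*log10(7.3) = 17.27
FSPL = 153.8 dB

153.8 dB


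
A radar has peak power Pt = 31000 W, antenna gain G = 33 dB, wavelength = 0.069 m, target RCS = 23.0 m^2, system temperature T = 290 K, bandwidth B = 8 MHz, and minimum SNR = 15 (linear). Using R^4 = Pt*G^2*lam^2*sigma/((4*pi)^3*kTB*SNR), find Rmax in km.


G_lin = 10^(33/10) = 1995.262315
R^4 = 31000 * 1995.262315^2 * 0.069^2 * 23.0 / ((4*pi)^3 * 1.38e-23 * 290 * 8000000.0 * 15)
R^4 = 1.41808e19 m^4
R_max = (1.41808e19)^(1/4) = 61365.6 m = 61.4 km

61.4 km


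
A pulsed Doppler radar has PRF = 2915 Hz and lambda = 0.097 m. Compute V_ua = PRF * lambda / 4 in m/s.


V_ua = 2915 * 0.097 / 4 = 70.7 m/s

70.7 m/s


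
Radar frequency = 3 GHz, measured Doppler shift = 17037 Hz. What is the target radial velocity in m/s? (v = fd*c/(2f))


v = 17037 * 3e8 / (2 * 3000000000.0) = 851.9 m/s

851.9 m/s


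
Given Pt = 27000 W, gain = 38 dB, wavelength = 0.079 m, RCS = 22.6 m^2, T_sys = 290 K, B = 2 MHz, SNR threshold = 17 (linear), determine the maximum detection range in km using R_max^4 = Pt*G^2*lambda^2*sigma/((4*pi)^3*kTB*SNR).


G_lin = 10^(38/10) = 6309.573445
R^4 = 27000 * 6309.573445^2 * 0.079^2 * 22.6 / ((4*pi)^3 * 1.38e-23 * 290 * 2000000.0 * 17)
R^4 = 5.61488e20 m^4
R_max = (5.61488e20)^(1/4) = 153934.2 m = 153.9 km

153.9 km


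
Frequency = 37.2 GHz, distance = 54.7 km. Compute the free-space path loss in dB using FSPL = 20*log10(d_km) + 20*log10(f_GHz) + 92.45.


20*log10(54.7) = 34.76
20*log10(37.2) = 31.41
FSPL = 158.6 dB

158.6 dB
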